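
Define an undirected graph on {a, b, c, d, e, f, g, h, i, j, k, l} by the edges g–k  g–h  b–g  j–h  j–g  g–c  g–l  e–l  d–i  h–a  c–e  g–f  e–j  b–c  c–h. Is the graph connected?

No

Component: {d, i}
Component: {a, b, c, e, f, g, h, j, k, l}
No edge joins these 2 groups, so the graph is disconnected.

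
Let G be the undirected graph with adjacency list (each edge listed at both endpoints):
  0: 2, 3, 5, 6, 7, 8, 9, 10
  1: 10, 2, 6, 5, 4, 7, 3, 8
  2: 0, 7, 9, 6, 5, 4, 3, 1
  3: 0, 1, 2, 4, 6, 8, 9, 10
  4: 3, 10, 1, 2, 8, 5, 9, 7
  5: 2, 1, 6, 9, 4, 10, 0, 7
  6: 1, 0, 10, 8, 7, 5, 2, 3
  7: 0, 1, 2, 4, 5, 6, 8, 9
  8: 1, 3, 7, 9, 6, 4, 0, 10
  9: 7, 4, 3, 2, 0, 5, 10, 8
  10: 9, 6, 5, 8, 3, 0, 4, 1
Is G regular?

Yes

Degrees: 0:8, 1:8, 2:8, 3:8, 4:8, 5:8, 6:8, 7:8, 8:8, 9:8, 10:8
All degrees equal 8; the graph is regular.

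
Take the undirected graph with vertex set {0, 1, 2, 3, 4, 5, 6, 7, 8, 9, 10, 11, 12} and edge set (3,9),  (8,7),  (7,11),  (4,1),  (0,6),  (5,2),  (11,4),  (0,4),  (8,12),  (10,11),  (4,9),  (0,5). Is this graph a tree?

The graph has 13 vertices and 12 edges.
It is connected with exactly 12 edges, hence acyclic — it is a tree.

Yes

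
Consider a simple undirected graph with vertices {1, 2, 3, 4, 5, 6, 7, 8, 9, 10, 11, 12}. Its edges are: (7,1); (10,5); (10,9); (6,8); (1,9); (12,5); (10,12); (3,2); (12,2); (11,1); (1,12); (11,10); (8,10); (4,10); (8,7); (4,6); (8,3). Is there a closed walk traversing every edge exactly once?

Yes

Degrees: 1:4, 2:2, 3:2, 4:2, 5:2, 6:2, 7:2, 8:4, 9:2, 10:6, 11:2, 12:4
All degrees are even and the non-isolated vertices are connected — an Eulerian circuit exists.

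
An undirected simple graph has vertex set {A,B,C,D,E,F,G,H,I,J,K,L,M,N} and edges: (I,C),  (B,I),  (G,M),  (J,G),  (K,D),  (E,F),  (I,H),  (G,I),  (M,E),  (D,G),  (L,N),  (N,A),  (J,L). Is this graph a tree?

The graph has 14 vertices and 13 edges.
Connected and |E| = |V| - 1, which characterizes a tree.

Yes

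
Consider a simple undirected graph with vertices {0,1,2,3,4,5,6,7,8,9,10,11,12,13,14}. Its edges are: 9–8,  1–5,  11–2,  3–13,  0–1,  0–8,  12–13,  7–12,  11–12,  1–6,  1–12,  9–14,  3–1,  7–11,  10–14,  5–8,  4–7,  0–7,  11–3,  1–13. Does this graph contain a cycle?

The graph has 15 vertices, 20 edges, and 1 connected component.
One cycle is 0-7-11-3-1-5-8-0.

Yes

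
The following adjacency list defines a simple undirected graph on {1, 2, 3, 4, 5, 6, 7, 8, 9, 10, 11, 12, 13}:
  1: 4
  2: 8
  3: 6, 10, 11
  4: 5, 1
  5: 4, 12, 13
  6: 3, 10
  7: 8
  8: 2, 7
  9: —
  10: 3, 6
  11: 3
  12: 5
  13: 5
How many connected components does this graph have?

4

Component: {9}
Component: {2, 7, 8}
Component: {3, 6, 10, 11}
Component: {1, 4, 5, 12, 13}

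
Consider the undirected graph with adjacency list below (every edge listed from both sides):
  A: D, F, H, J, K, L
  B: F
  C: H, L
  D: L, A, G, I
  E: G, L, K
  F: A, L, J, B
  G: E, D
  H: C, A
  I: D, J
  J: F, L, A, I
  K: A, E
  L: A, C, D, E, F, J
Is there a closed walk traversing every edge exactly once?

Degrees: A:6, B:1, C:2, D:4, E:3, F:4, G:2, H:2, I:2, J:4, K:2, L:6
Vertices with odd degree: B, E. An Eulerian circuit requires all degrees even.

No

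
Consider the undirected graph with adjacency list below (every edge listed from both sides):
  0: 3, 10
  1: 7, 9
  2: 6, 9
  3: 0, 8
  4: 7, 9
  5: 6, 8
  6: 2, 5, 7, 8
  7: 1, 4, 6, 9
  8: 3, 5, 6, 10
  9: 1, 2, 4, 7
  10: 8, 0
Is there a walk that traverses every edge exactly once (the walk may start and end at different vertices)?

Yes

Degrees: 0:2, 1:2, 2:2, 3:2, 4:2, 5:2, 6:4, 7:4, 8:4, 9:4, 10:2
Odd-degree vertices: none (0 total).
The non-isolated vertices are connected and exactly 0 have odd degree, so an Eulerian trail exists.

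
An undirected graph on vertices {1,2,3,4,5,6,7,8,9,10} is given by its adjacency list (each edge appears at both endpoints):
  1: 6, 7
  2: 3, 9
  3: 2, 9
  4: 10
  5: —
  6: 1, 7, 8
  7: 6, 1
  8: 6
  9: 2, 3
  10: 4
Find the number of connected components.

4

Component: {5}
Component: {4, 10}
Component: {2, 3, 9}
Component: {1, 6, 7, 8}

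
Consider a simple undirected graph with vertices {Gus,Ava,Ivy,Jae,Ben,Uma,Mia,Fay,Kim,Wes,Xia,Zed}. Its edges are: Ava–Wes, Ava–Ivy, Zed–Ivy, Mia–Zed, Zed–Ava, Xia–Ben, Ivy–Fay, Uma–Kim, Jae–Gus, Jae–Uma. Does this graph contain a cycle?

|V| = 12, |E| = 10, number of components = 3.
Since 10 > 12 - 3, a cycle must exist; for instance Ava-Ivy-Zed-Ava.

Yes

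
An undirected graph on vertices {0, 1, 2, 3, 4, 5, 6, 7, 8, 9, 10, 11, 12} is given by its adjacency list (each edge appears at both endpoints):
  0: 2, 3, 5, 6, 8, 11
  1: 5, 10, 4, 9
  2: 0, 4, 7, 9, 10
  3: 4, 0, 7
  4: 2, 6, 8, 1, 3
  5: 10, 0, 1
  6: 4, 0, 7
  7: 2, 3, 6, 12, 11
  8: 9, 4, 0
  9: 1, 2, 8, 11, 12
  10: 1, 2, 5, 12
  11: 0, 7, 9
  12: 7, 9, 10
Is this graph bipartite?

No

1-5-10-1 is an odd cycle (length 3), and a bipartite graph can contain only even cycles.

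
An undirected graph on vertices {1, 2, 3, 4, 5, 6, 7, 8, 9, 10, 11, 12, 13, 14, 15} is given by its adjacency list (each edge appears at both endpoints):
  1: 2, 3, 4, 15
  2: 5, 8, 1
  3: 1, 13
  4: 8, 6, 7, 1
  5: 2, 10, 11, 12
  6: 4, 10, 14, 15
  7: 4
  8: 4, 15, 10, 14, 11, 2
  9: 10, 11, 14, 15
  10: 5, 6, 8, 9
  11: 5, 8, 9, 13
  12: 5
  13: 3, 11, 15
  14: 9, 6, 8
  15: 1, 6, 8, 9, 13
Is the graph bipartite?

Yes

Partition the vertices as {2, 3, 4, 10, 11, 12, 14, 15} vs {1, 5, 6, 7, 8, 9, 13}. Each listed edge has one endpoint in each part, so the graph is bipartite.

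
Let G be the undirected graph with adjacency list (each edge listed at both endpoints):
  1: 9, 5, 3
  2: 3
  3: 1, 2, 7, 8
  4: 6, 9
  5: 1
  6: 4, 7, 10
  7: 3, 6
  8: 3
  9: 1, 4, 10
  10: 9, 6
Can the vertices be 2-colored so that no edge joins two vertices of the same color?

Yes

Partition the vertices as {3, 5, 6, 9} vs {1, 2, 4, 7, 8, 10}. Each listed edge has one endpoint in each part, so the graph is bipartite.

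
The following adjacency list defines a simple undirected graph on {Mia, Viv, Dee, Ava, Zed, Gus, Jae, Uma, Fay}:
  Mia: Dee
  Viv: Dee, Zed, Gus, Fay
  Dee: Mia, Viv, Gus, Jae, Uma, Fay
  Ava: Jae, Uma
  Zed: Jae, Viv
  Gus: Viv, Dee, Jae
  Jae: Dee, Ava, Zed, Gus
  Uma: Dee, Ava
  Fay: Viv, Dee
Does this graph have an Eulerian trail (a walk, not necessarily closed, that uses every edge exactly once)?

Yes

Degrees: Mia:1, Viv:4, Dee:6, Ava:2, Zed:2, Gus:3, Jae:4, Uma:2, Fay:2
Odd-degree vertices: Mia, Gus (2 total).
The non-isolated vertices are connected and exactly 2 have odd degree, so an Eulerian trail exists (from Mia to Gus).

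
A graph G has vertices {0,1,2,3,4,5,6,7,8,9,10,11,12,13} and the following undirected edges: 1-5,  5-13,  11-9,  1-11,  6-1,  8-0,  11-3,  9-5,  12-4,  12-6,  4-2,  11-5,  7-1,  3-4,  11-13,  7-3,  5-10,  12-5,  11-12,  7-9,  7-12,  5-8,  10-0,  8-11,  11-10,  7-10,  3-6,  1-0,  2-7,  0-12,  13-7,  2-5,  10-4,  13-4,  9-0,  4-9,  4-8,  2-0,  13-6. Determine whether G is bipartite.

5-11-13-5 is an odd cycle (length 3), and a bipartite graph can contain only even cycles.

No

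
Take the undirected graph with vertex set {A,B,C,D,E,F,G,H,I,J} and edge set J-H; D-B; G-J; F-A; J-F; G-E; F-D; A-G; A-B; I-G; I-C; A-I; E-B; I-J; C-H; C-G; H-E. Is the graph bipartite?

I-G-J-I is an odd cycle (length 3), and a bipartite graph can contain only even cycles.

No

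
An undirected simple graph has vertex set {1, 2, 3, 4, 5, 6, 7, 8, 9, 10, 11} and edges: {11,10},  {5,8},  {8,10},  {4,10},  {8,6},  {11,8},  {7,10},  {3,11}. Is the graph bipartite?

8-10-11-8 is an odd cycle (length 3), and a bipartite graph can contain only even cycles.

No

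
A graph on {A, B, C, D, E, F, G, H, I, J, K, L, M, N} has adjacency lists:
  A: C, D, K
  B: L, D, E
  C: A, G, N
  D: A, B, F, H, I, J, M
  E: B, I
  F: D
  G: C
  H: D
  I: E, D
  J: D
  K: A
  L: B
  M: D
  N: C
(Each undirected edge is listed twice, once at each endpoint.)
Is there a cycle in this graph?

The graph has 14 vertices, 14 edges, and 1 connected component.
Since 14 > 14 - 1, a cycle must exist; for instance D-I-E-B-D.

Yes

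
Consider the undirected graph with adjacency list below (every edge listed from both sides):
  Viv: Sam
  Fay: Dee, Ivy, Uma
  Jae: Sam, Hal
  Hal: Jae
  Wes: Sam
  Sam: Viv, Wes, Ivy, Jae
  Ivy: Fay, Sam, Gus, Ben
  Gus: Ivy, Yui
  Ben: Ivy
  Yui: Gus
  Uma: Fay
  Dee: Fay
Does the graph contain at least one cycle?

No

The graph has 12 vertices, 11 edges, and 1 connected component.
A forest on 12 vertices with 1 component has exactly 11 edges, which matches — so no cycle.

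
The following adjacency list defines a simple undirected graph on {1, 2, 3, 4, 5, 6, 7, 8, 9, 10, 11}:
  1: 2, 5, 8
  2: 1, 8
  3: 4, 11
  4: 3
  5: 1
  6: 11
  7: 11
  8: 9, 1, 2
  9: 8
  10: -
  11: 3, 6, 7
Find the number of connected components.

Component: {10}
Component: {1, 2, 5, 8, 9}
Component: {3, 4, 6, 7, 11}

3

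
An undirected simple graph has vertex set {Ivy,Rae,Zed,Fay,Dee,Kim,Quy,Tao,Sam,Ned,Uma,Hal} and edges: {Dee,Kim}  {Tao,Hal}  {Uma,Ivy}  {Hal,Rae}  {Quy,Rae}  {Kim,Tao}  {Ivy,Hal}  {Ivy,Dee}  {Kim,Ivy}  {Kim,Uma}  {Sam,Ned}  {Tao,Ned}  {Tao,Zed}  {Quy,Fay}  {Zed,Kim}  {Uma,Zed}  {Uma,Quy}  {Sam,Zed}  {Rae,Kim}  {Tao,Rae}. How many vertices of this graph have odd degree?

4

Degrees: Ivy:4, Rae:4, Zed:4, Fay:1, Dee:2, Kim:6, Quy:3, Tao:5, Sam:2, Ned:2, Uma:4, Hal:3
Odd-degree vertices: Fay, Quy, Tao, Hal.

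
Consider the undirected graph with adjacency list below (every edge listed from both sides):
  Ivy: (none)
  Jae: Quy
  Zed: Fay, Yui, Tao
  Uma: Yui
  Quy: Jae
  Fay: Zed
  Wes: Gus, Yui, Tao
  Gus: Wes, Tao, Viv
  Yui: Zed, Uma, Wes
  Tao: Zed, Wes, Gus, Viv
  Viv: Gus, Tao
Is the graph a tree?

No

The graph has 11 vertices and 11 edges.
It is not connected, so it is not a tree.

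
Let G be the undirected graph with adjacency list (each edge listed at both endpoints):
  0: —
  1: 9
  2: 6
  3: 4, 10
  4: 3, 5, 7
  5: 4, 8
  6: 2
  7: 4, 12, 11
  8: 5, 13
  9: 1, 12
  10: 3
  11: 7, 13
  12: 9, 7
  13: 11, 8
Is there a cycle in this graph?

|V| = 14, |E| = 12, number of components = 3.
One cycle is 7-11-13-8-5-4-7.

Yes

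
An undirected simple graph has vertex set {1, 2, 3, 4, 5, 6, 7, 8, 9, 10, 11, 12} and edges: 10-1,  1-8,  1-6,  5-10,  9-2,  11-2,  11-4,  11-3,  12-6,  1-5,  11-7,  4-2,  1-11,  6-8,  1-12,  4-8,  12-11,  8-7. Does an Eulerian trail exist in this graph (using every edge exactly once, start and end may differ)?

No

Degrees: 1:6, 2:3, 3:1, 4:3, 5:2, 6:3, 7:2, 8:4, 9:1, 10:2, 11:6, 12:3
Odd-degree vertices: 2, 3, 4, 6, 9, 12 (6 total).
With 6 odd-degree vertices (more than two), no single trail can use every edge.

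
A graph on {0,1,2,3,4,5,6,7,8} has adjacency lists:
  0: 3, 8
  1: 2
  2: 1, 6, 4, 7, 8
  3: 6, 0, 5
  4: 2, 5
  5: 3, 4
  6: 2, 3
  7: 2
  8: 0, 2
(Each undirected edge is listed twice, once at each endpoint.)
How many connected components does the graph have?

Component: {0, 1, 2, 3, 4, 5, 6, 7, 8}

1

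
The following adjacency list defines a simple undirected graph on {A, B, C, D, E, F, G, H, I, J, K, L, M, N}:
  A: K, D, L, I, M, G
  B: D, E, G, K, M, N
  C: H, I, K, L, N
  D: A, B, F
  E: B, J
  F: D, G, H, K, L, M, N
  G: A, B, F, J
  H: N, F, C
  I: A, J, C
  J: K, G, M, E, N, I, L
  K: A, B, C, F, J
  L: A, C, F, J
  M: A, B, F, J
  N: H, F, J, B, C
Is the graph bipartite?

F-H-N-F is an odd cycle (length 3), and a bipartite graph can contain only even cycles.

No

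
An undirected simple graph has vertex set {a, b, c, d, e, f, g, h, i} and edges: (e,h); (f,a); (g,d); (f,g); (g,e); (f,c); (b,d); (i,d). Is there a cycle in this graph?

|V| = 9, |E| = 8, number of components = 1.
A forest on 9 vertices with 1 component has exactly 8 edges, which matches — so no cycle.

No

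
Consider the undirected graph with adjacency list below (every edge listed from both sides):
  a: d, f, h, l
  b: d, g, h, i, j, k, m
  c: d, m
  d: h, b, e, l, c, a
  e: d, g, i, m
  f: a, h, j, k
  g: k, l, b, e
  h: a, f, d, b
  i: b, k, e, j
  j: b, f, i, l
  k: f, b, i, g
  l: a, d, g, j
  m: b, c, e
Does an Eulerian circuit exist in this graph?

No

Degrees: a:4, b:7, c:2, d:6, e:4, f:4, g:4, h:4, i:4, j:4, k:4, l:4, m:3
Vertices with odd degree: b, m. An Eulerian circuit requires all degrees even.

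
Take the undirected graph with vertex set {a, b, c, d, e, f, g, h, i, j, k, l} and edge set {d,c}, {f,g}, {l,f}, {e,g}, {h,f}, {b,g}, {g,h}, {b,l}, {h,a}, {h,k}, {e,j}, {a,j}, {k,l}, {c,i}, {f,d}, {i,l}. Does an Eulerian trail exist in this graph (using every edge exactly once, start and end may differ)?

Yes

Degrees: a:2, b:2, c:2, d:2, e:2, f:4, g:4, h:4, i:2, j:2, k:2, l:4
Odd-degree vertices: none (0 total).
With 0 odd-degree vertices and all edges in one connected piece, an Eulerian trail exists.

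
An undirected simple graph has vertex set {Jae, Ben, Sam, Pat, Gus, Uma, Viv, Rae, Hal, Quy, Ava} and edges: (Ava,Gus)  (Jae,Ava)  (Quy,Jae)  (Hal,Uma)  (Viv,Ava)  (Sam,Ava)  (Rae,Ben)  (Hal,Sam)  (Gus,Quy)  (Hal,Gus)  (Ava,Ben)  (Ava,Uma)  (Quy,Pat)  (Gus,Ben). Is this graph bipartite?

No

The cycle Gus-Ben-Ava-Gus has length 3, which is odd, so the graph is not bipartite.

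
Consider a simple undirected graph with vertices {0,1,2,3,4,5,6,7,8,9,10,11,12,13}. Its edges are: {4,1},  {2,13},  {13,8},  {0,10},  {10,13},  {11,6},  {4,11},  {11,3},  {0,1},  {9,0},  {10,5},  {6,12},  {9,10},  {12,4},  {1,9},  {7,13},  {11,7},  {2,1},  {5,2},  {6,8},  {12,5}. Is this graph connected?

Yes

Starting from 0 and exploring outward reaches every vertex (0, 9, 1, 10, 4, 2, 13, 5, 11, 12, 7, 8, 3, 6); the graph is connected.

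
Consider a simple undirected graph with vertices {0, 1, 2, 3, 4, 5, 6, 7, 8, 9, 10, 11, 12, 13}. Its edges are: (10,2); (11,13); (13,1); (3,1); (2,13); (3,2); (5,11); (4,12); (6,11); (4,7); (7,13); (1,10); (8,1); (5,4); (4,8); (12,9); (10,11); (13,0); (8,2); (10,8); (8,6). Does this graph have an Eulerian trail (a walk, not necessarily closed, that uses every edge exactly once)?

No

Degrees: 0:1, 1:4, 2:4, 3:2, 4:4, 5:2, 6:2, 7:2, 8:5, 9:1, 10:4, 11:4, 12:2, 13:5
Odd-degree vertices: 0, 8, 9, 13 (4 total).
An Eulerian trail requires 0 or 2 odd-degree vertices; here there are 4.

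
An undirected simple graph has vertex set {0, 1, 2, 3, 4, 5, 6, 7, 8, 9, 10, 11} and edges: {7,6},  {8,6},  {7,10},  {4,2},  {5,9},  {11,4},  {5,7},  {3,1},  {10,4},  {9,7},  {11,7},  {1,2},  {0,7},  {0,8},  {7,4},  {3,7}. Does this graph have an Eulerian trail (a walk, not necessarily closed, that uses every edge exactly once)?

Degrees: 0:2, 1:2, 2:2, 3:2, 4:4, 5:2, 6:2, 7:8, 8:2, 9:2, 10:2, 11:2
Odd-degree vertices: none (0 total).
The non-isolated vertices are connected and exactly 0 have odd degree, so an Eulerian trail exists.

Yes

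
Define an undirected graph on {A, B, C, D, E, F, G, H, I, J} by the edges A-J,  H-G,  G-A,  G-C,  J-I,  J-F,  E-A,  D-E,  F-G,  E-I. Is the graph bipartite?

Partition the vertices as {B, E, G, J} vs {A, C, D, F, H, I}. Each listed edge has one endpoint in each part, so the graph is bipartite.

Yes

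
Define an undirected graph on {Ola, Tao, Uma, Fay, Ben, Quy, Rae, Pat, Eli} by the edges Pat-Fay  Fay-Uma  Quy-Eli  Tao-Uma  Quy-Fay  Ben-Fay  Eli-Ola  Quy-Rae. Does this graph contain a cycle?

|V| = 9, |E| = 8, number of components = 1.
Since 8 = 9 - 1, the graph is a forest and contains no cycle.

No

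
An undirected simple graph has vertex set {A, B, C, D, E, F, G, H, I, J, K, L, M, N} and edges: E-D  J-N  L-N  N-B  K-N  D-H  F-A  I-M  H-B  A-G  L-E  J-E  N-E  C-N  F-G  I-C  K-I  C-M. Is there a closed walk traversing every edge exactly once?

Degrees: A:2, B:2, C:3, D:2, E:4, F:2, G:2, H:2, I:3, J:2, K:2, L:2, M:2, N:6
Vertices with odd degree: C, I. An Eulerian circuit requires all degrees even.

No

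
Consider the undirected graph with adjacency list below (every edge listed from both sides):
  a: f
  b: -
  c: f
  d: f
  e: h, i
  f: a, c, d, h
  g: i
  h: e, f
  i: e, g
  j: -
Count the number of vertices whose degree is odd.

4

Degrees: a:1, b:0, c:1, d:1, e:2, f:4, g:1, h:2, i:2, j:0
Odd-degree vertices: a, c, d, g.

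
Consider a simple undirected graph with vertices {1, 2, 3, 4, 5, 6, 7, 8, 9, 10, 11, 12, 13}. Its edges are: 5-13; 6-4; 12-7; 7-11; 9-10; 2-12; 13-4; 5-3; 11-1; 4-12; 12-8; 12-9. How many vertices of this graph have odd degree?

Degrees: 1:1, 2:1, 3:1, 4:3, 5:2, 6:1, 7:2, 8:1, 9:2, 10:1, 11:2, 12:5, 13:2
Odd-degree vertices: 1, 2, 3, 4, 6, 8, 10, 12.

8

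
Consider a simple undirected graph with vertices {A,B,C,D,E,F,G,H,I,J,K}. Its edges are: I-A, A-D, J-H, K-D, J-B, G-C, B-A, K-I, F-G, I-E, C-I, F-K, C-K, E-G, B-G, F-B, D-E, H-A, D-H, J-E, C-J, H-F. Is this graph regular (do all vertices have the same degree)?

Yes

Degrees: A:4, B:4, C:4, D:4, E:4, F:4, G:4, H:4, I:4, J:4, K:4
All degrees equal 4; the graph is regular.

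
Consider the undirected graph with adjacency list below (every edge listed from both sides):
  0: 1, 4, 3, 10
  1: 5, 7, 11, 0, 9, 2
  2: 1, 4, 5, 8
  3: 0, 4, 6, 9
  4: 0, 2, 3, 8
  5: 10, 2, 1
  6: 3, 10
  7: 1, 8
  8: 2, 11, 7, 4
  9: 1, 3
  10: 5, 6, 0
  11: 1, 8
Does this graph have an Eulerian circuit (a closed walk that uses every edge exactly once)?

Degrees: 0:4, 1:6, 2:4, 3:4, 4:4, 5:3, 6:2, 7:2, 8:4, 9:2, 10:3, 11:2
Vertices with odd degree: 5, 10. An Eulerian circuit requires all degrees even.

No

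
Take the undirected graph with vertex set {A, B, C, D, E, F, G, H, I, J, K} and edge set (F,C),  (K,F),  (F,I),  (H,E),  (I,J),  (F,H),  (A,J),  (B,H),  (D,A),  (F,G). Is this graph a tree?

Yes

The graph has 11 vertices and 10 edges.
Connected and |E| = |V| - 1, which characterizes a tree.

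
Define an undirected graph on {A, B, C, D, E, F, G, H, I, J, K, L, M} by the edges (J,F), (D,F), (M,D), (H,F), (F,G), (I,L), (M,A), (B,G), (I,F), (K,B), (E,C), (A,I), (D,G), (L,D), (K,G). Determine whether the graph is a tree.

|V| = 13, |E| = 15.
It splits into 2 components, so it cannot be a tree.

No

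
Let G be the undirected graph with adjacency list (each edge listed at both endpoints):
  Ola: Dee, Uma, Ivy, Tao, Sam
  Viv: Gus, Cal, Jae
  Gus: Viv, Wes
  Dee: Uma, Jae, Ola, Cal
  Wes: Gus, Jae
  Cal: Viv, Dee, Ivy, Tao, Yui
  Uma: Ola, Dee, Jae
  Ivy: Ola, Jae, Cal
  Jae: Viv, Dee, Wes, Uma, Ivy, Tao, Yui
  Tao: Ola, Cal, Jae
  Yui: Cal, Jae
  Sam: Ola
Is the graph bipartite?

No

Dee-Uma-Ola-Dee is an odd cycle (length 3), and a bipartite graph can contain only even cycles.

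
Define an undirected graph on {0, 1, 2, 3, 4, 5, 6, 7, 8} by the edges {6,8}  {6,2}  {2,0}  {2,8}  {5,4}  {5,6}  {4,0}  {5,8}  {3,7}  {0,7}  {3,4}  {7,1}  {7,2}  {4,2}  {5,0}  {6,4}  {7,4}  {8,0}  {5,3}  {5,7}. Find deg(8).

Neighbors of 8: 0, 2, 5, 6.

4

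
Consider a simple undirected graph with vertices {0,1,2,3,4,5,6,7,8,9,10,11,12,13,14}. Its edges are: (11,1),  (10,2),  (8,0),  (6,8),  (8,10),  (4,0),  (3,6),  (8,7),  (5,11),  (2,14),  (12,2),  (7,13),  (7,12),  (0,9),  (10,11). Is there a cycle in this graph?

Yes

|V| = 15, |E| = 15, number of components = 1.
One cycle is 8-10-2-12-7-8.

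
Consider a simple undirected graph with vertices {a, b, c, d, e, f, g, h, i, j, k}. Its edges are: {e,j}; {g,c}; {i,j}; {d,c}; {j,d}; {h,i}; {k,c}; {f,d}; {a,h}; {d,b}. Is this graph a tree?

The graph has 11 vertices and 10 edges.
It is connected with exactly 10 edges, hence acyclic — it is a tree.

Yes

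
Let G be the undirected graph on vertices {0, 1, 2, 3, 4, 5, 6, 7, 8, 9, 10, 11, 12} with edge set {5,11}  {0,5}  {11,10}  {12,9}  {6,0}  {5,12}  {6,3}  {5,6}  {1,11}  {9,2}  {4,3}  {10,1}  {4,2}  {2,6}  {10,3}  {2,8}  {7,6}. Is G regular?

Degrees: 0:2, 1:2, 2:4, 3:3, 4:2, 5:4, 6:5, 7:1, 8:1, 9:2, 10:3, 11:3, 12:2
Degrees are not all equal (e.g. deg(7)=1 but deg(6)=5); not regular.

No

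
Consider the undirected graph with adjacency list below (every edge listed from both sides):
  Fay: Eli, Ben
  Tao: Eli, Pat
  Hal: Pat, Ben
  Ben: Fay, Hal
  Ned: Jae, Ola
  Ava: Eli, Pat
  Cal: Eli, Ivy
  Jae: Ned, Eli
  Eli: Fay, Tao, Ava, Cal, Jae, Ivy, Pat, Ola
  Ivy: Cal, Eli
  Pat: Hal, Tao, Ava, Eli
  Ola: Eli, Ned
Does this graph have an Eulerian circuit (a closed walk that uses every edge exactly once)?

Yes

Degrees: Fay:2, Tao:2, Hal:2, Ben:2, Ned:2, Ava:2, Cal:2, Jae:2, Eli:8, Ivy:2, Pat:4, Ola:2
Every vertex has even degree and the edges form a single connected piece, so an Eulerian circuit exists.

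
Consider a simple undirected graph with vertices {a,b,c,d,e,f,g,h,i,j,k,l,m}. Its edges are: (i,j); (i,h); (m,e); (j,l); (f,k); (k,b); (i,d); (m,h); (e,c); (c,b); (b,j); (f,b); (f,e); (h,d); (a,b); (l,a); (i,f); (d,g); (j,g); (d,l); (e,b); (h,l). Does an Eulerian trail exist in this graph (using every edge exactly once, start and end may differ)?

Yes

Degrees: a:2, b:6, c:2, d:4, e:4, f:4, g:2, h:4, i:4, j:4, k:2, l:4, m:2
Odd-degree vertices: none (0 total).
The non-isolated vertices are connected and exactly 0 have odd degree, so an Eulerian trail exists.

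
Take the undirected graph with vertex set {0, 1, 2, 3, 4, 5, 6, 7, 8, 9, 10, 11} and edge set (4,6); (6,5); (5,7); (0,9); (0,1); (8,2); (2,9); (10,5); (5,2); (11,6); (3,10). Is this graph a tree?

|V| = 12, |E| = 11.
It is connected with exactly 11 edges, hence acyclic — it is a tree.

Yes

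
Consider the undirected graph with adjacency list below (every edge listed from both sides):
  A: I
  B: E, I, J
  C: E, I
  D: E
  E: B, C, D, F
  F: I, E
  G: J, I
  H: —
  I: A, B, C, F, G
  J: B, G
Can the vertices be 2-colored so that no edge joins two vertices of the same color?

Yes

Partition the vertices as {E, H, I, J} vs {A, B, C, D, F, G}. Each listed edge has one endpoint in each part, so the graph is bipartite.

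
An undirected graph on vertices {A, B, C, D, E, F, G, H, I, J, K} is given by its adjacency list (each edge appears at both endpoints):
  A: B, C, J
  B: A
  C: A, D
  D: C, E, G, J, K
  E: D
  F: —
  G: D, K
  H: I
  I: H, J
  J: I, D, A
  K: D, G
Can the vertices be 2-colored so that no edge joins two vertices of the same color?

No

The cycle D-G-K-D has length 3, which is odd, so the graph is not bipartite.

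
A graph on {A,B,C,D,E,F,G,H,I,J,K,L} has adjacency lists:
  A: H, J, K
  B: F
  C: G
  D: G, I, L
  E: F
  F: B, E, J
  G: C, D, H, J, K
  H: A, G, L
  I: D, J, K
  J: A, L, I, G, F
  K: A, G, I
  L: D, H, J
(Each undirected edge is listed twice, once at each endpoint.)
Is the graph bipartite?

Yes

A valid 2-coloring puts {B, C, D, E, H, J, K} on one side and {A, F, G, I, L} on the other; every edge crosses between the two sides.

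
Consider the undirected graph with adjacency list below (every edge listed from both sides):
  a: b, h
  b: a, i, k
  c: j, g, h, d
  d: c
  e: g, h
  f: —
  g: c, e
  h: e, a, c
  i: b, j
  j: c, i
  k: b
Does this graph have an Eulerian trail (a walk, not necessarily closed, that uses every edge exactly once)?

No

Degrees: a:2, b:3, c:4, d:1, e:2, f:0, g:2, h:3, i:2, j:2, k:1
Odd-degree vertices: b, d, h, k (4 total).
An Eulerian trail requires 0 or 2 odd-degree vertices; here there are 4.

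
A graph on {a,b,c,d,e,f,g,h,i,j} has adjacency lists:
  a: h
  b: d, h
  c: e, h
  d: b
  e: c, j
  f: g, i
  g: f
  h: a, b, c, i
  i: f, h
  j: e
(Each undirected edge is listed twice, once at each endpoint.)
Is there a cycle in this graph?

No

|V| = 10, |E| = 9, number of components = 1.
A forest on 10 vertices with 1 component has exactly 9 edges, which matches — so no cycle.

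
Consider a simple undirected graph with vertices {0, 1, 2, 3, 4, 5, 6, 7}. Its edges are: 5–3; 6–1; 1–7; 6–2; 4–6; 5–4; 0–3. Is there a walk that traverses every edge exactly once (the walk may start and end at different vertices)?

Degrees: 0:1, 1:2, 2:1, 3:2, 4:2, 5:2, 6:3, 7:1
Odd-degree vertices: 0, 2, 6, 7 (4 total).
An Eulerian trail requires 0 or 2 odd-degree vertices; here there are 4.

No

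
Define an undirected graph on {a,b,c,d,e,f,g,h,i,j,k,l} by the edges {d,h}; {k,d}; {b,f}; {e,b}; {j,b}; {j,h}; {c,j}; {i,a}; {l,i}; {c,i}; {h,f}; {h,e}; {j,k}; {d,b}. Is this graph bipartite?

Partition the vertices as {d, e, f, g, i, j} vs {a, b, c, h, k, l}. Each listed edge has one endpoint in each part, so the graph is bipartite.

Yes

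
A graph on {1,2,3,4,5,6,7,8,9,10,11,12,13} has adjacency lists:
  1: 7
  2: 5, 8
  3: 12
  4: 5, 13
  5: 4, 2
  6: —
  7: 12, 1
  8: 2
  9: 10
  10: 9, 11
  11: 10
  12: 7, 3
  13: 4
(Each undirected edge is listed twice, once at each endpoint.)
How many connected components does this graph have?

4

Component: {6}
Component: {9, 10, 11}
Component: {1, 3, 7, 12}
Component: {2, 4, 5, 8, 13}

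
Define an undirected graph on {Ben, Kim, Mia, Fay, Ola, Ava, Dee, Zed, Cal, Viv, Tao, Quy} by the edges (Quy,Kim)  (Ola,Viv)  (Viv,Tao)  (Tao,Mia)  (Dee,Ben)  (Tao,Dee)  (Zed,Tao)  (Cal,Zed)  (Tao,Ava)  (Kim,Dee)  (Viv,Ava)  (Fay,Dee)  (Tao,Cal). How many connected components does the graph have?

1

Component: {Ben, Kim, Mia, Fay, Ola, Ava, Dee, Zed, Cal, Viv, Tao, Quy}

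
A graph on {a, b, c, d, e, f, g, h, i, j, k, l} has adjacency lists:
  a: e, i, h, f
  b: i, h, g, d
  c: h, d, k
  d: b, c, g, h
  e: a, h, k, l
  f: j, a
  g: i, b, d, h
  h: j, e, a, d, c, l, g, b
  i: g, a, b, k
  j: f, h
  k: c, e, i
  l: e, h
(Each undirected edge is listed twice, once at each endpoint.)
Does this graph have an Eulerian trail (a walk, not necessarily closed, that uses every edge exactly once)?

Degrees: a:4, b:4, c:3, d:4, e:4, f:2, g:4, h:8, i:4, j:2, k:3, l:2
Odd-degree vertices: c, k (2 total).
With 2 odd-degree vertices and all edges in one connected piece, an Eulerian trail exists (from c to k).

Yes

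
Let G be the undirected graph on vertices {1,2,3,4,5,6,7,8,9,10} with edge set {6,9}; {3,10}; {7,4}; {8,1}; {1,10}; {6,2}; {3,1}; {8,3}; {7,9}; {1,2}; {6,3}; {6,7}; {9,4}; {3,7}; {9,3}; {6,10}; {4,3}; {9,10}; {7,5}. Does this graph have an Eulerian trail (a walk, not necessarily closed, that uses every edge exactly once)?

Degrees: 1:4, 2:2, 3:7, 4:3, 5:1, 6:5, 7:5, 8:2, 9:5, 10:4
Odd-degree vertices: 3, 4, 5, 6, 7, 9 (6 total).
With 6 odd-degree vertices (more than two), no single trail can use every edge.

No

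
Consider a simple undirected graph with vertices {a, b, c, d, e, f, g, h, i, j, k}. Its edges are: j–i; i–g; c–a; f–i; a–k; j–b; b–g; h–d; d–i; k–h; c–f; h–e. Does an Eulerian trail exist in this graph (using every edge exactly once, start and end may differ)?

Yes

Degrees: a:2, b:2, c:2, d:2, e:1, f:2, g:2, h:3, i:4, j:2, k:2
Odd-degree vertices: e, h (2 total).
The non-isolated vertices are connected and exactly 2 have odd degree, so an Eulerian trail exists (from e to h).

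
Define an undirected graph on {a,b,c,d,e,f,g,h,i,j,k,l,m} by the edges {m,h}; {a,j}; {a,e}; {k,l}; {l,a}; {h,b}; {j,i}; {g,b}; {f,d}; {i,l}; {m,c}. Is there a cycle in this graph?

Yes

The graph has 13 vertices, 11 edges, and 3 connected components.
One cycle is a-j-i-l-a.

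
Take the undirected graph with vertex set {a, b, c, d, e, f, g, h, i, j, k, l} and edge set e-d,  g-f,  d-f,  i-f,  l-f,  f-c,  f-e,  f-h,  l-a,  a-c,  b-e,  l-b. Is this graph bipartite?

No

f-d-e-f is an odd cycle (length 3), and a bipartite graph can contain only even cycles.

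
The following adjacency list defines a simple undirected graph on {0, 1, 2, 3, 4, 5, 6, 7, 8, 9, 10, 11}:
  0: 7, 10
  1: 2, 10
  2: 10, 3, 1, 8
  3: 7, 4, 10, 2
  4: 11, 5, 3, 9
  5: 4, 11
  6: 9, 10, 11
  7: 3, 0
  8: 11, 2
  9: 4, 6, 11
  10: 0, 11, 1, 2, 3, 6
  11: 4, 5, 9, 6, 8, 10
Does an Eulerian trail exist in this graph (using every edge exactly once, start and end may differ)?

Degrees: 0:2, 1:2, 2:4, 3:4, 4:4, 5:2, 6:3, 7:2, 8:2, 9:3, 10:6, 11:6
Odd-degree vertices: 6, 9 (2 total).
With 2 odd-degree vertices and all edges in one connected piece, an Eulerian trail exists (from 6 to 9).

Yes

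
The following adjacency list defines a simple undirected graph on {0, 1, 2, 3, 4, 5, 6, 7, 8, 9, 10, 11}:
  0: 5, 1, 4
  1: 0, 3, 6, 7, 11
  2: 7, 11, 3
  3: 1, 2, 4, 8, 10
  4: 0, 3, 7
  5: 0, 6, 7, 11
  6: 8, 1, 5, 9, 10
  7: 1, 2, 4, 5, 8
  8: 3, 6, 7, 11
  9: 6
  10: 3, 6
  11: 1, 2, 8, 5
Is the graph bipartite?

Partition the vertices as {1, 2, 4, 5, 8, 9, 10} vs {0, 3, 6, 7, 11}. Each listed edge has one endpoint in each part, so the graph is bipartite.

Yes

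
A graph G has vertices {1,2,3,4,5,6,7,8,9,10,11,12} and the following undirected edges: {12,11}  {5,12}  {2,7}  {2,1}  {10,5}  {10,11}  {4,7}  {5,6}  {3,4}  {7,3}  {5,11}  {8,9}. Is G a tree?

No

The graph has 12 vertices and 12 edges.
It splits into 3 components, so it cannot be a tree.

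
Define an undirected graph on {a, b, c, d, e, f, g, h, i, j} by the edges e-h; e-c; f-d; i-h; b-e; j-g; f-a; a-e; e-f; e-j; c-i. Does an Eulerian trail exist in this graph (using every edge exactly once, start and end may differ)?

Degrees: a:2, b:1, c:2, d:1, e:6, f:3, g:1, h:2, i:2, j:2
Odd-degree vertices: b, d, f, g (4 total).
With 4 odd-degree vertices (more than two), no single trail can use every edge.

No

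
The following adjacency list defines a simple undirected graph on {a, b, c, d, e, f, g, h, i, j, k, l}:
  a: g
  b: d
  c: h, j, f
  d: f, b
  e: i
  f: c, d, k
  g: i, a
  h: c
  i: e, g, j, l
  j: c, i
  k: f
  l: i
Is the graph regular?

Degrees: a:1, b:1, c:3, d:2, e:1, f:3, g:2, h:1, i:4, j:2, k:1, l:1
Degrees are not all equal (e.g. deg(a)=1 but deg(i)=4); not regular.

No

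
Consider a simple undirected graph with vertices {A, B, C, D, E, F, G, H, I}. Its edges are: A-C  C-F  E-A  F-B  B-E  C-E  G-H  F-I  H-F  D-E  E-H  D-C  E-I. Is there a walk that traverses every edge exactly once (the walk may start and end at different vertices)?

Yes

Degrees: A:2, B:2, C:4, D:2, E:6, F:4, G:1, H:3, I:2
Odd-degree vertices: G, H (2 total).
The non-isolated vertices are connected and exactly 2 have odd degree, so an Eulerian trail exists (from G to H).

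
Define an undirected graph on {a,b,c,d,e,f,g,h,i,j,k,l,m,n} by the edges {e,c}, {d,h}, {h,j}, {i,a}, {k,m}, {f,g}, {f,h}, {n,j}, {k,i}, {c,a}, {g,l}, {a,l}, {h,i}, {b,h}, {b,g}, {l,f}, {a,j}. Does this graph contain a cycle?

Yes

The graph has 14 vertices, 17 edges, and 1 connected component.
Since 17 > 14 - 1, a cycle must exist; for instance a-i-h-b-g-l-a.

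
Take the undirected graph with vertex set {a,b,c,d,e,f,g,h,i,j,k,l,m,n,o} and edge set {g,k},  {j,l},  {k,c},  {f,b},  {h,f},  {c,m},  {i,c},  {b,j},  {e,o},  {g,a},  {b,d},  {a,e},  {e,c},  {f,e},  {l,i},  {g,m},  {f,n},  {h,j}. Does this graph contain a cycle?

The graph has 15 vertices, 18 edges, and 1 connected component.
Since 18 > 15 - 1, a cycle must exist; for instance e-c-i-l-j-h-f-e.

Yes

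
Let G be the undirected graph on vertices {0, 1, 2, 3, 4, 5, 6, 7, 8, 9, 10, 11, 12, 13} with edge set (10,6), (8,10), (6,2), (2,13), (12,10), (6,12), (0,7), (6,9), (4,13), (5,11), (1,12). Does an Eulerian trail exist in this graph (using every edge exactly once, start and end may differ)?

No

Degrees: 0:1, 1:1, 2:2, 3:0, 4:1, 5:1, 6:4, 7:1, 8:1, 9:1, 10:3, 11:1, 12:3, 13:2
Odd-degree vertices: 0, 1, 4, 5, 7, 8, 9, 10, 11, 12 (10 total).
An Eulerian trail requires 0 or 2 odd-degree vertices; here there are 10.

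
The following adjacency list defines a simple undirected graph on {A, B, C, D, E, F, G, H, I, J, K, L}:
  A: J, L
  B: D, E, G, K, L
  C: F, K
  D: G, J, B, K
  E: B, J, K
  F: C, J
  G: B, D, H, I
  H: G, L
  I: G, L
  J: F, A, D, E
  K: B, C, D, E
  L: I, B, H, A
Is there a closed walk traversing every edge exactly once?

Degrees: A:2, B:5, C:2, D:4, E:3, F:2, G:4, H:2, I:2, J:4, K:4, L:4
B, E have odd degree; an Eulerian circuit needs every degree to be even, so none exists.

No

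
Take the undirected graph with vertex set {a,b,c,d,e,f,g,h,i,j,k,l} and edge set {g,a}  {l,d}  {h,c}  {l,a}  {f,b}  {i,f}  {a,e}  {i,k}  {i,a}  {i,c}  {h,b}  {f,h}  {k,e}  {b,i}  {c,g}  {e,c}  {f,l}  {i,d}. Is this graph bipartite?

The cycle f-b-i-f has length 3, which is odd, so the graph is not bipartite.

No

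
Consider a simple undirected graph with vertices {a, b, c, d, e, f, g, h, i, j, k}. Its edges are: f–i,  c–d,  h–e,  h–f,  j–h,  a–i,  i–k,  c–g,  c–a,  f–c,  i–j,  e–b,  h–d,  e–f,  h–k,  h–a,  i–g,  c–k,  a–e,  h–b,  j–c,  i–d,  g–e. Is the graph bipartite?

No

b-e-h-b is an odd cycle (length 3), and a bipartite graph can contain only even cycles.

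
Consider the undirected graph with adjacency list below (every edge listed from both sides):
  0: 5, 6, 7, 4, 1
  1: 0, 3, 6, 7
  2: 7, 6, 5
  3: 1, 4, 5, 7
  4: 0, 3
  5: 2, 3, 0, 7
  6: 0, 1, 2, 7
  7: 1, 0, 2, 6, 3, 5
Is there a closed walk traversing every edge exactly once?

No

Degrees: 0:5, 1:4, 2:3, 3:4, 4:2, 5:4, 6:4, 7:6
Vertices with odd degree: 0, 2. An Eulerian circuit requires all degrees even.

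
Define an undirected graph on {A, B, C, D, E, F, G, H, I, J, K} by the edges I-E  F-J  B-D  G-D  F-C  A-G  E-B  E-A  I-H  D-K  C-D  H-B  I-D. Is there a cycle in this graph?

The graph has 11 vertices, 13 edges, and 1 connected component.
One cycle is D-B-H-I-D.

Yes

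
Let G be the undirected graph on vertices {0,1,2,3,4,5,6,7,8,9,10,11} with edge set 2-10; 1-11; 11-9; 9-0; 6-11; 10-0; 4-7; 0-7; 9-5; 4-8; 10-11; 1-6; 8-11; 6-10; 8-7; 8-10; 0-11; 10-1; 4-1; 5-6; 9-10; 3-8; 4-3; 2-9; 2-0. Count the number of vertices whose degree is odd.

Degrees: 0:5, 1:4, 2:3, 3:2, 4:4, 5:2, 6:4, 7:3, 8:5, 9:5, 10:7, 11:6
Odd-degree vertices: 0, 2, 7, 8, 9, 10.

6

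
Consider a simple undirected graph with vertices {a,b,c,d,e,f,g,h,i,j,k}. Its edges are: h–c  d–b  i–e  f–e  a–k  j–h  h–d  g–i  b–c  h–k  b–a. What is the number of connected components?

2

Component: {e, f, g, i}
Component: {a, b, c, d, h, j, k}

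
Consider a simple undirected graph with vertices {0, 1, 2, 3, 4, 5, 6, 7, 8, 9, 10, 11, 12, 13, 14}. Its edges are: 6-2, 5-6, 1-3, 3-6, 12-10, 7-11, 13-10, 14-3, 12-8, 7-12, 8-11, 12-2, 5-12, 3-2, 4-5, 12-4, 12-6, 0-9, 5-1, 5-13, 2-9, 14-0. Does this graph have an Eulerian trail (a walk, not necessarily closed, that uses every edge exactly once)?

Degrees: 0:2, 1:2, 2:4, 3:4, 4:2, 5:5, 6:4, 7:2, 8:2, 9:2, 10:2, 11:2, 12:7, 13:2, 14:2
Odd-degree vertices: 5, 12 (2 total).
With 2 odd-degree vertices and all edges in one connected piece, an Eulerian trail exists (from 5 to 12).

Yes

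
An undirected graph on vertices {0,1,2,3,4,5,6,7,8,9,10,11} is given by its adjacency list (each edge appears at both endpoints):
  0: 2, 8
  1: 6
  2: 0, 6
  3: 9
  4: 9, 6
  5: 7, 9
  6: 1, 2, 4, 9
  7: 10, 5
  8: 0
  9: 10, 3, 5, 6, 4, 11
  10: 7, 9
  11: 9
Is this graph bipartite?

The cycle 6-4-9-6 has length 3, which is odd, so the graph is not bipartite.

No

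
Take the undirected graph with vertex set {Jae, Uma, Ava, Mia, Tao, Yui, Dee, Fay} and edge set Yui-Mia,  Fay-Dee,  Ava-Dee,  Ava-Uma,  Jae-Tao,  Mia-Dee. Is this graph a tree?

The graph has 8 vertices and 6 edges.
It is not connected, so it is not a tree.

No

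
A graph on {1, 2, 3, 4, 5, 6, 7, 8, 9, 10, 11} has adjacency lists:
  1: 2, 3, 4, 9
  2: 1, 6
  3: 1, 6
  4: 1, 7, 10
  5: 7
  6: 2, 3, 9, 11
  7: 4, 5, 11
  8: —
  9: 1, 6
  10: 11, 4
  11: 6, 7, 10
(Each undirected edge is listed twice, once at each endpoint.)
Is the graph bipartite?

Yes

Partition the vertices as {2, 3, 4, 5, 8, 9, 11} vs {1, 6, 7, 10}. Each listed edge has one endpoint in each part, so the graph is bipartite.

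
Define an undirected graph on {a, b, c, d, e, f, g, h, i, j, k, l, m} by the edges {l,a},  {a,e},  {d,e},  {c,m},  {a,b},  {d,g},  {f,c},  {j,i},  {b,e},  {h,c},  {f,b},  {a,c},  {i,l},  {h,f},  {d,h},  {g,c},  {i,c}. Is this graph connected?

No

Component: {k}
Component: {a, b, c, d, e, f, g, h, i, j, l, m}
There are 2 separate components, so the graph is not connected.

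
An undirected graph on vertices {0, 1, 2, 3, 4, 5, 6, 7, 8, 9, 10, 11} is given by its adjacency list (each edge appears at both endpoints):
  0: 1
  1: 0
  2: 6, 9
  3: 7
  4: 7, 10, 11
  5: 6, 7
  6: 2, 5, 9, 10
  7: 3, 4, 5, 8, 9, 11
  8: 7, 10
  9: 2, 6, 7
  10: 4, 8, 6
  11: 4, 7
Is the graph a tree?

No

The graph has 12 vertices and 15 edges.
It splits into 2 components, so it cannot be a tree.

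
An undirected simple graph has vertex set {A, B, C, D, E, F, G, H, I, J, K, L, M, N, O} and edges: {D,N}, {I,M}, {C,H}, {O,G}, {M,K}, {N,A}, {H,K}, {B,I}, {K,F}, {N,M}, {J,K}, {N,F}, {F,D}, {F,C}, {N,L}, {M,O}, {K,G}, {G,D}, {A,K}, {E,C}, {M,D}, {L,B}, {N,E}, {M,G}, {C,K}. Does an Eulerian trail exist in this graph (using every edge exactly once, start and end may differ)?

Yes

Degrees: A:2, B:2, C:4, D:4, E:2, F:4, G:4, H:2, I:2, J:1, K:7, L:2, M:6, N:6, O:2
Odd-degree vertices: J, K (2 total).
The non-isolated vertices are connected and exactly 2 have odd degree, so an Eulerian trail exists (from J to K).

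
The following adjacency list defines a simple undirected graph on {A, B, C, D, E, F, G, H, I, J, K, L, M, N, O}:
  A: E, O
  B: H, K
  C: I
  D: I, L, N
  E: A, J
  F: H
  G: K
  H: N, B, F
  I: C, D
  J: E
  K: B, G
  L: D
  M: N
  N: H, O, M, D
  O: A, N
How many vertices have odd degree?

8

Degrees: A:2, B:2, C:1, D:3, E:2, F:1, G:1, H:3, I:2, J:1, K:2, L:1, M:1, N:4, O:2
Odd-degree vertices: C, D, F, G, H, J, L, M.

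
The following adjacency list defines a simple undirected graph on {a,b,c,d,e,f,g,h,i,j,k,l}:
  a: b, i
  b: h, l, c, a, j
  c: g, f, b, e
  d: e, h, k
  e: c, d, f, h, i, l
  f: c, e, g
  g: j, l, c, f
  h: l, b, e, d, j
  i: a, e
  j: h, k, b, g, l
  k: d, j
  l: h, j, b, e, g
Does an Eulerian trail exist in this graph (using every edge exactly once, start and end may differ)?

Degrees: a:2, b:5, c:4, d:3, e:6, f:3, g:4, h:5, i:2, j:5, k:2, l:5
Odd-degree vertices: b, d, f, h, j, l (6 total).
With 6 odd-degree vertices (more than two), no single trail can use every edge.

No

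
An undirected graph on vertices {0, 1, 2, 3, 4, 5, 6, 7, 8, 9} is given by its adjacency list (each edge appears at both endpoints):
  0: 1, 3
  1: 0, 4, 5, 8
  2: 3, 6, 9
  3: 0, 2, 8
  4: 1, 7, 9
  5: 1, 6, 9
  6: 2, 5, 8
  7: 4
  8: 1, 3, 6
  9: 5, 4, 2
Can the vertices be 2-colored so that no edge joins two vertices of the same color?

A valid 2-coloring puts {1, 3, 6, 7, 9} on one side and {0, 2, 4, 5, 8} on the other; every edge crosses between the two sides.

Yes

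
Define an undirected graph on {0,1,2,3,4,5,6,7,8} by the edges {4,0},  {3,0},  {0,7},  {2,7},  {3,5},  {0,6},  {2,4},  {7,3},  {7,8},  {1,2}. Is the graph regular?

Degrees: 0:4, 1:1, 2:3, 3:3, 4:2, 5:1, 6:1, 7:4, 8:1
Degrees are not all equal (e.g. deg(1)=1 but deg(0)=4); not regular.

No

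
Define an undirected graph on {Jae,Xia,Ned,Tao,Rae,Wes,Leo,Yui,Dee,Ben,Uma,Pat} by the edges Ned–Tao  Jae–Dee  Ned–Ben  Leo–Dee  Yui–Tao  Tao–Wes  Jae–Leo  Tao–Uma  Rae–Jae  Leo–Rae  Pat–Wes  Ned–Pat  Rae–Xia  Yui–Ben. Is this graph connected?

Component: {Jae, Xia, Rae, Leo, Dee}
Component: {Ned, Tao, Wes, Yui, Ben, Uma, Pat}
There are 2 separate components, so the graph is not connected.

No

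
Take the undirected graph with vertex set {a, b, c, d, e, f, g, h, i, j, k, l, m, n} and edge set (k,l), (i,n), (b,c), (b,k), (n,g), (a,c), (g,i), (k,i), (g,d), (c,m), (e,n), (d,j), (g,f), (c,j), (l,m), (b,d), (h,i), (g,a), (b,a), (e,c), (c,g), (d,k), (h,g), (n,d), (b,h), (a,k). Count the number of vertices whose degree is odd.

Degrees: a:4, b:5, c:6, d:5, e:2, f:1, g:7, h:3, i:4, j:2, k:5, l:2, m:2, n:4
Odd-degree vertices: b, d, f, g, h, k.

6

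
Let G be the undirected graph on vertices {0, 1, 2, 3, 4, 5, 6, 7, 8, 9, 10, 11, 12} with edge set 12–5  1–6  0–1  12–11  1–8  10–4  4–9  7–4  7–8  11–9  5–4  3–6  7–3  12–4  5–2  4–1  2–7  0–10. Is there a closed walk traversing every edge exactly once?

Degrees: 0:2, 1:4, 2:2, 3:2, 4:6, 5:3, 6:2, 7:4, 8:2, 9:2, 10:2, 11:2, 12:3
Vertices with odd degree: 5, 12. An Eulerian circuit requires all degrees even.

No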